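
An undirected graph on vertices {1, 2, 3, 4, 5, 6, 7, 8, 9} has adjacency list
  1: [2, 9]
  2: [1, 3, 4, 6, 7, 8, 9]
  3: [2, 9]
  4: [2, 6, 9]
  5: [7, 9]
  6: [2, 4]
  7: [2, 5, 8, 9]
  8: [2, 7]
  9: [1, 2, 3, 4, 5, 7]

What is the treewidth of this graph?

A width-2 tree decomposition is:
Bags: B1 = {5, 7, 9}  B2 = {2, 7, 9}  B3 = {1, 2, 9}  B4 = {2, 4, 9}  B5 = {2, 4, 6}  B6 = {2, 3, 9}  B7 = {2, 7, 8}
Tree: B1–B2, B2–B3, B2–B4, B4–B5, B4–B6, B2–B7
Each bag holds 3 vertices, so the decomposition has width 2, which upper-bounds the treewidth. For the lower bound, the 3 vertices {2, 7, 8} are pairwise adjacent, and any tree decomposition puts a clique entirely inside one bag — forcing width ≥ 2. Therefore the treewidth is 2.

2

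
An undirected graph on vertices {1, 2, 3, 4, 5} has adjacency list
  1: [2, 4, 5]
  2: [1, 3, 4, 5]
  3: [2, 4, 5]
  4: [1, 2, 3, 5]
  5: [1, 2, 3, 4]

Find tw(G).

A width-3 tree decomposition is:
Bags: B1 = {1, 2, 4, 5}  B2 = {2, 3, 4, 5}
Tree: B1–B2
Every bag has size at most 4, so the width is 4 − 1 = 3 and tw(G) ≤ 3. For the lower bound, the 4 vertices {1, 2, 4, 5} are pairwise adjacent, and any tree decomposition puts a clique entirely inside one bag — forcing width ≥ 3. Hence tw(G) = 3 exactly.

3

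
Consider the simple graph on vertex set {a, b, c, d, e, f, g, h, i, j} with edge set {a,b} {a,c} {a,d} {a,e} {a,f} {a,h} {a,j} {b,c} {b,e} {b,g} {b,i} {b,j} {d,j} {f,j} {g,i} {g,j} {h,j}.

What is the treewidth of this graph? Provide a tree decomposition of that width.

Each bag holds 3 vertices, so the decomposition has width 2, which upper-bounds the treewidth. For the lower bound, the 3 vertices {b, g, j} are pairwise adjacent, and any tree decomposition puts a clique entirely inside one bag — forcing width ≥ 2. Hence tw(G) = 2 exactly.

Treewidth 2.
One such decomposition:
Bags: B1 = {a, b, j}  B2 = {b, g, j}  B3 = {a, b, c}  B4 = {a, b, e}  B5 = {a, f, j}  B6 = {b, g, i}  B7 = {a, h, j}  B8 = {a, d, j}
Tree: B1–B2, B1–B3, B1–B4, B1–B5, B2–B6, B5–B7, B1–B8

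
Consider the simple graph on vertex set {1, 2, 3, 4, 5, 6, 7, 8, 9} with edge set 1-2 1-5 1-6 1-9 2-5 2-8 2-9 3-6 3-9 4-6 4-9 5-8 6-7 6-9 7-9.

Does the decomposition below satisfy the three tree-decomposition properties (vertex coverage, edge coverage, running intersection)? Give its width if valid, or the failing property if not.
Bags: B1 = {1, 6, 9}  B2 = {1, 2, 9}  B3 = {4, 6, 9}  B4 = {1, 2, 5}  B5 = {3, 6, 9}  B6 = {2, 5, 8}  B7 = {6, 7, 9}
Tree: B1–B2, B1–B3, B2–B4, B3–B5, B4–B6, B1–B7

Yes; width 2.

Checking the three conditions: (i) the bags cover all of {1, 2, 3, 4, 5, 6, 7, 8, 9}; (ii) for each edge, some bag contains both endpoints; (iii) the bags containing any fixed vertex form a subtree. All hold, so the decomposition is valid with width 3 − 1 = 2.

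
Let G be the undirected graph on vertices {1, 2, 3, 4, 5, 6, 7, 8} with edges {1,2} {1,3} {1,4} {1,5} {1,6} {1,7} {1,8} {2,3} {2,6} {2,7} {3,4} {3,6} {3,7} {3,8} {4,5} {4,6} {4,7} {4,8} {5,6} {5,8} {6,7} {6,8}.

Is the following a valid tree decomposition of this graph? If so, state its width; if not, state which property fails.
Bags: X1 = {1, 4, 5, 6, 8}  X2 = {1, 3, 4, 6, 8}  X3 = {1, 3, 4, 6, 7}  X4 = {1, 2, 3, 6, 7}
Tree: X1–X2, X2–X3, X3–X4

Every vertex of G appears in some bag (union = {1, 2, 3, 4, 5, 6, 7, 8}); every edge is covered by a bag; and for each vertex v the set of bags containing v is connected in the bag tree. The decomposition is therefore valid. The largest bag has 5 vertices, so the width is 4.

Yes; width 4.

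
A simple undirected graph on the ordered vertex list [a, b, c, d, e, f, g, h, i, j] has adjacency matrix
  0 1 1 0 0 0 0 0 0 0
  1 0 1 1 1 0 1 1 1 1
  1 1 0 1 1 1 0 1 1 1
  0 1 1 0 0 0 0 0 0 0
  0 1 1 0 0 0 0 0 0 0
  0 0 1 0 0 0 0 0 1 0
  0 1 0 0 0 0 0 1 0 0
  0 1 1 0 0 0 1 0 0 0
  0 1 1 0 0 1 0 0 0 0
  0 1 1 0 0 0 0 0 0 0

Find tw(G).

2

A width-2 tree decomposition is:
Bags: B1 = {b, c, i}  B2 = {b, c, h}  B3 = {b, g, h}  B4 = {b, c, j}  B5 = {b, c, e}  B6 = {c, f, i}  B7 = {b, c, d}  B8 = {a, b, c}
Tree: B1–B2, B2–B3, B1–B4, B4–B5, B1–B6, B5–B7, B2–B8
Every bag has size at most 3, so the width is 3 − 1 = 2 and tw(G) ≤ 2. On the other hand G contains the 3-clique {c, f, i}. A clique must lie in a single bag of any decomposition, so no decomposition can have width below 2. The upper and lower bounds meet at 2, so that is the treewidth.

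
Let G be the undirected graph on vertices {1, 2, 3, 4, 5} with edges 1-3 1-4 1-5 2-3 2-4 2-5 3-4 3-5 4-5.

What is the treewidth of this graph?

A width-3 tree decomposition is:
Bags: B1 = {2, 3, 4, 5}  B2 = {1, 3, 4, 5}
Tree: B1–B2
The largest bag has 4 vertices, giving width 3; this decomposition certifies tw(G) ≤ 3. On the other hand G contains the 4-clique {1, 3, 4, 5}. A clique must lie in a single bag of any decomposition, so no decomposition can have width below 3. Combining the bounds, tw(G) = 3.

3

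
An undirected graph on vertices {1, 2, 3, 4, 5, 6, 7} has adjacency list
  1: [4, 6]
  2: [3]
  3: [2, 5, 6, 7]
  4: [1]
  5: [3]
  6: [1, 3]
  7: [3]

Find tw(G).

1

A width-1 tree decomposition is:
Bags: B1 = {1, 6}  B2 = {1, 4}  B3 = {3, 6}  B4 = {2, 3}  B5 = {3, 7}  B6 = {3, 5}
Tree: B1–B2, B1–B3, B3–B4, B4–B5, B3–B6
Every bag has size at most 2, so the width is 2 − 1 = 1 and tw(G) ≤ 1. Any graph with an edge has treewidth ≥ 1, and G has the edge 6–1. Therefore the treewidth is 1.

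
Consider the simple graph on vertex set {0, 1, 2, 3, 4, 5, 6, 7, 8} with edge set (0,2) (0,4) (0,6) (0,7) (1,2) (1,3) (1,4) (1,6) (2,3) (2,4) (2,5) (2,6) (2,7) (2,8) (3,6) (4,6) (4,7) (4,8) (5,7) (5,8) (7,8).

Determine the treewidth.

A width-3 tree decomposition is:
Bags: B1 = {0, 2, 4, 6}  B2 = {1, 2, 4, 6}  B3 = {0, 2, 4, 7}  B4 = {1, 2, 3, 6}  B5 = {2, 4, 7, 8}  B6 = {2, 5, 7, 8}
Tree: B1–B2, B1–B3, B2–B4, B3–B5, B5–B6
Each bag holds 4 vertices, so the decomposition has width 3, which upper-bounds the treewidth. On the other hand G contains the 4-clique {1, 2, 3, 6}. A clique must lie in a single bag of any decomposition, so no decomposition can have width below 3. Combining the bounds, tw(G) = 3.

3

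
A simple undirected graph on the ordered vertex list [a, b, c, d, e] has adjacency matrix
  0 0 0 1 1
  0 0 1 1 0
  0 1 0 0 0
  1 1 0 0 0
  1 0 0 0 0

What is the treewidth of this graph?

1

A width-1 tree decomposition is:
Bags: B1 = {a, e}  B2 = {a, d}  B3 = {b, d}  B4 = {b, c}
Tree: B1–B2, B2–B3, B3–B4
Each bag holds 2 vertices, so the decomposition has width 1, which upper-bounds the treewidth. Any graph with an edge has treewidth ≥ 1, and G has the edge e–a. The upper and lower bounds meet at 1, so that is the treewidth.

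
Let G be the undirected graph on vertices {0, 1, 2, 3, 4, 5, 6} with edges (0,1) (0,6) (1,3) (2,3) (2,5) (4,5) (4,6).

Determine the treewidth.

2

A width-2 tree decomposition is:
Bags: B1 = {2, 3, 5}  B2 = {3, 4, 5}  B3 = {3, 4, 6}  B4 = {0, 3, 6}  B5 = {0, 1, 3}
Tree: B1–B2, B2–B3, B3–B4, B4–B5
Every bag has size at most 3, so the width is 3 − 1 = 2 and tw(G) ≤ 2. Since 3–2–5–4–6–0–1–3 is a cycle in G, G is not acyclic. Forests are exactly the graphs of treewidth ≤ 1, so tw(G) ≥ 2. The upper and lower bounds meet at 2, so that is the treewidth.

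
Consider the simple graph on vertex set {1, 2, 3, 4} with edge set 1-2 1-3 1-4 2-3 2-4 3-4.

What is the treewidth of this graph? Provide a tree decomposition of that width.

Treewidth 3.
One such decomposition:
Bags: B1 = {1, 2, 3, 4}
Tree: (single bag)

With just one bag of size 4, the width is 4 − 1 = 3, so tw(G) ≤ 3. On the other hand G contains the 4-clique {1, 2, 3, 4}. A clique must lie in a single bag of any decomposition, so no decomposition can have width below 3. Hence tw(G) = 3 exactly.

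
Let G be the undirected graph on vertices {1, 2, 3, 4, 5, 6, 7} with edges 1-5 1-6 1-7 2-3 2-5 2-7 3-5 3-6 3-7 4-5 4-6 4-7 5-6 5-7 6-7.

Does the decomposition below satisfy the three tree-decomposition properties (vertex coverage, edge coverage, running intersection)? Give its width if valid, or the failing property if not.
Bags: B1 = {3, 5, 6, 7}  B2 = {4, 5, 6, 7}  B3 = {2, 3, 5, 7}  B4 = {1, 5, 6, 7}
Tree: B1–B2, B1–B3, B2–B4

Yes; width 3.

Every vertex of G appears in some bag (union = {1, 2, 3, 4, 5, 6, 7}); every edge is covered by a bag; and for each vertex v the set of bags containing v is connected in the bag tree. The decomposition is therefore valid. The largest bag has 4 vertices, so the width is 3.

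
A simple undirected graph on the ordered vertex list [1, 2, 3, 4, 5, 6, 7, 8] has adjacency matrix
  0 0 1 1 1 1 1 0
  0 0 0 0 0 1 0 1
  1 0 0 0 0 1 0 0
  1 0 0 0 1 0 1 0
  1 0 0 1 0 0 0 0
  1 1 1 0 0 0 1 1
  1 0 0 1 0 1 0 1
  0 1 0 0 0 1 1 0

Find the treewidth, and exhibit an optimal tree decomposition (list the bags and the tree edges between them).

Treewidth 2.
One such decomposition:
Bags: B1 = {1, 6, 7}  B2 = {1, 4, 7}  B3 = {6, 7, 8}  B4 = {1, 3, 6}  B5 = {2, 6, 8}  B6 = {1, 4, 5}
Tree: B1–B2, B1–B3, B1–B4, B3–B5, B2–B6

Each bag holds 3 vertices, so the decomposition has width 2, which upper-bounds the treewidth. On the other hand G contains the 3-clique {2, 6, 8}. A clique must lie in a single bag of any decomposition, so no decomposition can have width below 2. Combining the bounds, tw(G) = 2.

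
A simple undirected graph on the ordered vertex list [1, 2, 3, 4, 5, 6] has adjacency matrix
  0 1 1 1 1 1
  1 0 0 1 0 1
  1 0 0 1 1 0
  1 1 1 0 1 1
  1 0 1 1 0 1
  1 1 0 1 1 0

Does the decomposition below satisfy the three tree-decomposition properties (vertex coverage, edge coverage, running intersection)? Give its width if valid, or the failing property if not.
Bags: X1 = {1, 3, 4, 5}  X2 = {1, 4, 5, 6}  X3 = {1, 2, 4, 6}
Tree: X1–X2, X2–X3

Yes; width 3.

Checking the three conditions: (i) the bags cover all of {1, 2, 3, 4, 5, 6}; (ii) for each edge, some bag contains both endpoints; (iii) the bags containing any fixed vertex form a subtree. All hold, so the decomposition is valid with width 4 − 1 = 3.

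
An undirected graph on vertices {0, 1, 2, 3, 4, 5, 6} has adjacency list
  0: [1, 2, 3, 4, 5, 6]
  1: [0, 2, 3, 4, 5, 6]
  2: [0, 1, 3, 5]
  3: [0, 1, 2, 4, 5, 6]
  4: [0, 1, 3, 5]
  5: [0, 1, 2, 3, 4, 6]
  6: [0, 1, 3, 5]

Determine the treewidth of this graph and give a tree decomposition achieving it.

Each bag holds 5 vertices, so the decomposition has width 4, which upper-bounds the treewidth. On the other hand G contains the 5-clique {0, 1, 2, 3, 5}. A clique must lie in a single bag of any decomposition, so no decomposition can have width below 4. Therefore the treewidth is 4.

Treewidth 4.
Bags: B1 = {0, 1, 3, 5, 6}  B2 = {0, 1, 2, 3, 5}  B3 = {0, 1, 3, 4, 5}
Tree: B1–B2, B1–B3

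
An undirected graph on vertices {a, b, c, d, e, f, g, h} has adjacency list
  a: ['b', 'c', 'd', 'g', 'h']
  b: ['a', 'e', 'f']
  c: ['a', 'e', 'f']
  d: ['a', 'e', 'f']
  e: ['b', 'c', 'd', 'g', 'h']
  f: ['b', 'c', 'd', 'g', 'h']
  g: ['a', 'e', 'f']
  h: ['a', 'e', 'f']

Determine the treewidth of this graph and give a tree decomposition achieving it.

Treewidth 3.
One such decomposition:
Bags: B1 = {a, d, e, f}  B2 = {a, c, e, f}  B3 = {a, e, f, h}  B4 = {a, e, f, g}  B5 = {a, b, e, f}
Tree: B1–B2, B2–B3, B3–B4, B4–B5

Each bag holds 4 vertices, so the decomposition has width 3, which upper-bounds the treewidth. For the lower bound: the 4 vertex sets {a,d}, {c,f}, {e}, {h} are disjoint, each induces a connected subgraph, and every pair is joined by at least one edge of G. Contracting each set to a single vertex therefore yields K_{4} as a minor, and since treewidth is minor-monotone, tw(G) ≥ tw(K_{4}) = 3. Therefore the treewidth is 3.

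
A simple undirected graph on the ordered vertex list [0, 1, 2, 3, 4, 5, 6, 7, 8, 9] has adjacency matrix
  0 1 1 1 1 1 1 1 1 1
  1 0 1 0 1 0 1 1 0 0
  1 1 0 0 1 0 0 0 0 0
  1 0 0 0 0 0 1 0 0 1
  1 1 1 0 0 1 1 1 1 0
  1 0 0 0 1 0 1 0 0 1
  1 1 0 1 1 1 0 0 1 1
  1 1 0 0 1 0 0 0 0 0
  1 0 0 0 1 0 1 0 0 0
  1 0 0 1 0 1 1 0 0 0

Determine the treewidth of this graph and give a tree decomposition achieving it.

Treewidth 3.
Bags: B1 = {0, 1, 2, 4}  B2 = {0, 1, 4, 6}  B3 = {0, 4, 6, 8}  B4 = {0, 1, 4, 7}  B5 = {0, 4, 5, 6}  B6 = {0, 5, 6, 9}  B7 = {0, 3, 6, 9}
Tree: B1–B2, B2–B3, B1–B4, B2–B5, B5–B6, B6–B7

Every bag has size at most 4, so the width is 4 − 1 = 3 and tw(G) ≤ 3. Conversely, {0, 3, 6, 9} is a clique of size 4, and the vertices of any clique must share a bag in every tree decomposition; so some bag has ≥ 4 vertices and tw(G) ≥ 3. Therefore the treewidth is 3.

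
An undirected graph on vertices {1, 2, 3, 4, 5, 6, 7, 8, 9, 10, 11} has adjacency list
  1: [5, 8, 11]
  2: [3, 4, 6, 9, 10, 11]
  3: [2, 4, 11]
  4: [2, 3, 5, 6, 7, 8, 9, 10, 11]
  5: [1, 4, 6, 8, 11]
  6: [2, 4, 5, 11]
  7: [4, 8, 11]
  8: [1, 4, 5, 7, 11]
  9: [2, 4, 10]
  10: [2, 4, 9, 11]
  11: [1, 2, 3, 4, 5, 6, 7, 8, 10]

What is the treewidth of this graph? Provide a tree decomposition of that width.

Treewidth 3.
One optimal decomposition is:
Bags: B1 = {2, 4, 6, 11}  B2 = {2, 4, 10, 11}  B3 = {2, 4, 9, 10}  B4 = {4, 5, 6, 11}  B5 = {2, 3, 4, 11}  B6 = {4, 5, 8, 11}  B7 = {4, 7, 8, 11}  B8 = {1, 5, 8, 11}
Tree: B1–B2, B2–B3, B1–B4, B2–B5, B4–B6, B6–B7, B6–B8

The largest bag has 4 vertices, giving width 3; this decomposition certifies tw(G) ≤ 3. Conversely, {1, 5, 8, 11} is a clique of size 4, and the vertices of any clique must share a bag in every tree decomposition; so some bag has ≥ 4 vertices and tw(G) ≥ 3. Therefore the treewidth is 3.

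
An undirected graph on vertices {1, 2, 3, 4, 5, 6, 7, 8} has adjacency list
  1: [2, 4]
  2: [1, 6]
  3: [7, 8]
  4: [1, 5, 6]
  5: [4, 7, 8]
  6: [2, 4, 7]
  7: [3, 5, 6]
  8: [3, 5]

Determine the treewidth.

2

A width-2 tree decomposition is:
Bags: B1 = {1, 2, 6}  B2 = {1, 4, 6}  B3 = {4, 6, 7}  B4 = {4, 5, 7}  B5 = {3, 5, 7}  B6 = {3, 5, 8}
Tree: B1–B2, B2–B3, B3–B4, B4–B5, B5–B6
Every bag has size at most 3, so the width is 3 − 1 = 2 and tw(G) ≤ 2. Since 2–1–4–6–2 is a cycle in G, G is not acyclic. Forests are exactly the graphs of treewidth ≤ 1, so tw(G) ≥ 2. The upper and lower bounds meet at 2, so that is the treewidth.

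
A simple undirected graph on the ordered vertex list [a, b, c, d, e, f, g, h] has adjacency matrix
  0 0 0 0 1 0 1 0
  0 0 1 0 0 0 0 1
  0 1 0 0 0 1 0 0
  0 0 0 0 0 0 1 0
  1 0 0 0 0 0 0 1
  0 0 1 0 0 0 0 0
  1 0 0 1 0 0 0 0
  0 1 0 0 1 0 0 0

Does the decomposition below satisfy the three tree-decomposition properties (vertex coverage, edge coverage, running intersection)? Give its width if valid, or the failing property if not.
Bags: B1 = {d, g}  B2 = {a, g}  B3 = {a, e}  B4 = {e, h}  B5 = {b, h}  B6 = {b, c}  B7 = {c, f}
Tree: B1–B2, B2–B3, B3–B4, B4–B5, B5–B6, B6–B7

Every vertex of G appears in some bag (union = {a, b, c, d, e, f, g, h}); every edge is covered by a bag; and for each vertex v the set of bags containing v is connected in the bag tree. The decomposition is therefore valid. The largest bag has 2 vertices, so the width is 1.

Yes; width 1.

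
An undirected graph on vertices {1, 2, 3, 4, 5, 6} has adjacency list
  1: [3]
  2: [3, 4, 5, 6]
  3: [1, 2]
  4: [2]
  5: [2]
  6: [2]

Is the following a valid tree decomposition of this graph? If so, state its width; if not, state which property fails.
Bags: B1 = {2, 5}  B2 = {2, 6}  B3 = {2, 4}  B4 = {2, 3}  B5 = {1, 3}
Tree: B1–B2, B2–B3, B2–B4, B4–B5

Checking the three conditions: (i) the bags cover all of {1, 2, 3, 4, 5, 6}; (ii) for each edge, some bag contains both endpoints; (iii) the bags containing any fixed vertex form a subtree. All hold, so the decomposition is valid with width 2 − 1 = 1.

Yes; width 1.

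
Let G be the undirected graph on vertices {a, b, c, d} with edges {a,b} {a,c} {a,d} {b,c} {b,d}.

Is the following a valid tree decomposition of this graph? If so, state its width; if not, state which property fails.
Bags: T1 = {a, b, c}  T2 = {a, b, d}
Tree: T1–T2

Yes; width 2.

Checking the three conditions: (i) the bags cover all of {a, b, c, d}; (ii) for each edge, some bag contains both endpoints; (iii) the bags containing any fixed vertex form a subtree. All hold, so the decomposition is valid with width 3 − 1 = 2.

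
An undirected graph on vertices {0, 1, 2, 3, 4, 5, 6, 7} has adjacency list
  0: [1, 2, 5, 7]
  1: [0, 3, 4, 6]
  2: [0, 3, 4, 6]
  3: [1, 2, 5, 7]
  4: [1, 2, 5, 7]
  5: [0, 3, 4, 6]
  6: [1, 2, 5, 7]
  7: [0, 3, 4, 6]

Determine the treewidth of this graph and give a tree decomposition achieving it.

Treewidth 4.
One optimal decomposition is:
Bags: B1 = {0, 1, 2, 5, 7}  B2 = {1, 2, 4, 5, 7}  B3 = {1, 2, 3, 5, 7}  B4 = {1, 2, 5, 6, 7}
Tree: B1–B2, B2–B3, B3–B4

The largest bag has 5 vertices, giving width 4; this decomposition certifies tw(G) ≤ 4. For the lower bound: the 5 vertex sets {0,7}, {4,5}, {1,3}, {2}, {6} are disjoint, each induces a connected subgraph, and every pair is joined by at least one edge of G. Contracting each set to a single vertex therefore yields K_{5} as a minor, and since treewidth is minor-monotone, tw(G) ≥ tw(K_{5}) = 4. Hence tw(G) = 4 exactly.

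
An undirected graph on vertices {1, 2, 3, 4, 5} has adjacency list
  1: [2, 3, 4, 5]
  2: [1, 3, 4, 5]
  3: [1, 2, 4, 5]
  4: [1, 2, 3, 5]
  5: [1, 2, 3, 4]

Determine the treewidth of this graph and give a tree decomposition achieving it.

With just one bag of size 5, the width is 5 − 1 = 4, so tw(G) ≤ 4. For the lower bound, the 5 vertices {1, 2, 3, 4, 5} are pairwise adjacent, and any tree decomposition puts a clique entirely inside one bag — forcing width ≥ 4. The upper and lower bounds meet at 4, so that is the treewidth.

Treewidth 4.
Bags: B1 = {1, 2, 3, 4, 5}
Tree: (single bag)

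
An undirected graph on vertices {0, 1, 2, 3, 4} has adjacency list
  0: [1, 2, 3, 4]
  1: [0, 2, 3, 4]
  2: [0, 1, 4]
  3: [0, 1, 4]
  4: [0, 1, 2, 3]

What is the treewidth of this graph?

3

A width-3 tree decomposition is:
Bags: B1 = {0, 1, 2, 4}  B2 = {0, 1, 3, 4}
Tree: B1–B2
Each bag holds 4 vertices, so the decomposition has width 3, which upper-bounds the treewidth. Conversely, {0, 1, 2, 4} is a clique of size 4, and the vertices of any clique must share a bag in every tree decomposition; so some bag has ≥ 4 vertices and tw(G) ≥ 3. The upper and lower bounds meet at 3, so that is the treewidth.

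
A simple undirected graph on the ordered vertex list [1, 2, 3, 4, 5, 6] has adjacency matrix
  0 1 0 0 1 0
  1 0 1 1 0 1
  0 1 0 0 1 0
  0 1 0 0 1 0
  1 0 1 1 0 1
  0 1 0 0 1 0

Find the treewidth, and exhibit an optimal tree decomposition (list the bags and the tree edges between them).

Treewidth 2.
One optimal decomposition is:
Bags: B1 = {2, 5, 6}  B2 = {2, 3, 5}  B3 = {1, 2, 5}  B4 = {2, 4, 5}
Tree: B1–B2, B2–B3, B3–B4

Every bag has size at most 3, so the width is 3 − 1 = 2 and tw(G) ≤ 2. The edges 5–6–2–3–5 form a cycle, so G is not a tree and its treewidth is at least 2. The upper and lower bounds meet at 2, so that is the treewidth.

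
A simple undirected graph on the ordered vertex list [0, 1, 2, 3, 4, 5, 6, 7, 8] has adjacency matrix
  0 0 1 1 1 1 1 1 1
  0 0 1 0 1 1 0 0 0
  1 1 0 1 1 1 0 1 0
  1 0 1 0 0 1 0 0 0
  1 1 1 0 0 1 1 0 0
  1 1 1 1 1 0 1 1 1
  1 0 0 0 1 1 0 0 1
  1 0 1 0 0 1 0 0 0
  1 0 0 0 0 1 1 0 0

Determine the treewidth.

3

A width-3 tree decomposition is:
Bags: B1 = {0, 2, 4, 5}  B2 = {1, 2, 4, 5}  B3 = {0, 4, 5, 6}  B4 = {0, 2, 5, 7}  B5 = {0, 2, 3, 5}  B6 = {0, 5, 6, 8}
Tree: B1–B2, B1–B3, B1–B4, B4–B5, B3–B6
The largest bag has 4 vertices, giving width 3; this decomposition certifies tw(G) ≤ 3. For the lower bound, the 4 vertices {0, 5, 6, 8} are pairwise adjacent, and any tree decomposition puts a clique entirely inside one bag — forcing width ≥ 3. Hence tw(G) = 3 exactly.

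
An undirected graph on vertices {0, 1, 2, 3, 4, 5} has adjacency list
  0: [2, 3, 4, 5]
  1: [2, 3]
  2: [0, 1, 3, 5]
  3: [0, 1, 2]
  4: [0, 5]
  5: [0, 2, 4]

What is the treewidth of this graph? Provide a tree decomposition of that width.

Each bag holds 3 vertices, so the decomposition has width 2, which upper-bounds the treewidth. Conversely, {0, 2, 3} is a clique of size 3, and the vertices of any clique must share a bag in every tree decomposition; so some bag has ≥ 3 vertices and tw(G) ≥ 2. Combining the bounds, tw(G) = 2.

Treewidth 2.
One such decomposition:
Bags: B1 = {0, 2, 3}  B2 = {0, 2, 5}  B3 = {1, 2, 3}  B4 = {0, 4, 5}
Tree: B1–B2, B1–B3, B2–B4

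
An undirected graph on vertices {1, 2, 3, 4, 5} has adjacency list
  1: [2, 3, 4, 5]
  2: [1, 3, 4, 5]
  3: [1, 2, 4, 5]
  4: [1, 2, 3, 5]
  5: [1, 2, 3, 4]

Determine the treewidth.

A width-4 tree decomposition is:
Bags: B1 = {1, 2, 3, 4, 5}
Tree: (single bag)
A single bag containing all 5 vertices is trivially a valid decomposition of width 4. For the lower bound, the 5 vertices {1, 2, 3, 4, 5} are pairwise adjacent, and any tree decomposition puts a clique entirely inside one bag — forcing width ≥ 4. The upper and lower bounds meet at 4, so that is the treewidth.

4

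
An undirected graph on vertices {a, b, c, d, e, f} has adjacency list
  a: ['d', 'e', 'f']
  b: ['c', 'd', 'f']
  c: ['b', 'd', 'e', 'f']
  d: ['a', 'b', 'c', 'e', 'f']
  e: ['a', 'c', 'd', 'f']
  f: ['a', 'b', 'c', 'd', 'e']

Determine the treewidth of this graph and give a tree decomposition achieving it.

Treewidth 3.
One optimal decomposition is:
Bags: B1 = {c, d, e, f}  B2 = {b, c, d, f}  B3 = {a, d, e, f}
Tree: B1–B2, B1–B3

Each bag holds 4 vertices, so the decomposition has width 3, which upper-bounds the treewidth. Conversely, {c, d, e, f} is a clique of size 4, and the vertices of any clique must share a bag in every tree decomposition; so some bag has ≥ 4 vertices and tw(G) ≥ 3. Therefore the treewidth is 3.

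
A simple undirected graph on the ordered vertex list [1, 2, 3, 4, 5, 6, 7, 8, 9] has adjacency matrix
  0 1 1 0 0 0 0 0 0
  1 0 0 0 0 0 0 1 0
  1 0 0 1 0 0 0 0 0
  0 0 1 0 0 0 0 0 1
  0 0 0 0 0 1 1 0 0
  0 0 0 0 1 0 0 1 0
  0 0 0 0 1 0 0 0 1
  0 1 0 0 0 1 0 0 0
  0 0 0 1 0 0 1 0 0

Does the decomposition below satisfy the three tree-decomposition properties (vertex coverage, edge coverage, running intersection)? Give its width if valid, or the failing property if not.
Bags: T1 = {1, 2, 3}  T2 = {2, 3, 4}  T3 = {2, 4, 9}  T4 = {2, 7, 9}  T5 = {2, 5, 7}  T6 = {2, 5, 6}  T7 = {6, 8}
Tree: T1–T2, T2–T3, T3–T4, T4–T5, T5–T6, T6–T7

A tree decomposition must satisfy three properties: every vertex lies in some bag; for every edge, both endpoints lie together in some bag; and for every vertex, the bags containing it form a connected subtree. Here edge (2,8) lies in no bag, so the decomposition is invalid.

No — edge (2,8) lies in no bag.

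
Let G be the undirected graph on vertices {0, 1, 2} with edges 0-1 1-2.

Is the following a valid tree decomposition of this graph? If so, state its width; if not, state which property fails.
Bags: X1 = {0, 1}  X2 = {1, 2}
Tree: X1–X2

Checking the three conditions: (i) the bags cover all of {0, 1, 2}; (ii) for each edge, some bag contains both endpoints; (iii) the bags containing any fixed vertex form a subtree. All hold, so the decomposition is valid with width 2 − 1 = 1.

Yes; width 1.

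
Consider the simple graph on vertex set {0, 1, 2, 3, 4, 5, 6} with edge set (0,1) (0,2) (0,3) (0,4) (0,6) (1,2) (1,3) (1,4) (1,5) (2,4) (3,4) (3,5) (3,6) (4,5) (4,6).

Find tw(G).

3

A width-3 tree decomposition is:
Bags: B1 = {0, 1, 3, 4}  B2 = {0, 3, 4, 6}  B3 = {0, 1, 2, 4}  B4 = {1, 3, 4, 5}
Tree: B1–B2, B1–B3, B1–B4
Every bag has size at most 4, so the width is 4 − 1 = 3 and tw(G) ≤ 3. For the lower bound, the 4 vertices {0, 1, 2, 4} are pairwise adjacent, and any tree decomposition puts a clique entirely inside one bag — forcing width ≥ 3. Therefore the treewidth is 3.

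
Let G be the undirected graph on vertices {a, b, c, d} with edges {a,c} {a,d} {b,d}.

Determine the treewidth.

A width-1 tree decomposition is:
Bags: B1 = {a, c}  B2 = {a, d}  B3 = {b, d}
Tree: B1–B2, B2–B3
The largest bag has 2 vertices, giving width 1; this decomposition certifies tw(G) ≤ 1. Any graph with an edge has treewidth ≥ 1, and G has the edge c–a. Hence tw(G) = 1 exactly.

1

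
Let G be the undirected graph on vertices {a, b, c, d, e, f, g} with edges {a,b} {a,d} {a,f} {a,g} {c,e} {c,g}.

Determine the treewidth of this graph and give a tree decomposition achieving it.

Each bag holds 2 vertices, so the decomposition has width 1, which upper-bounds the treewidth. Any graph with an edge has treewidth ≥ 1, and G has the edge a–g. Hence tw(G) = 1 exactly.

Treewidth 1.
One such decomposition:
Bags: B1 = {a, g}  B2 = {a, b}  B3 = {c, g}  B4 = {a, f}  B5 = {a, d}  B6 = {c, e}
Tree: B1–B2, B1–B3, B2–B4, B2–B5, B3–B6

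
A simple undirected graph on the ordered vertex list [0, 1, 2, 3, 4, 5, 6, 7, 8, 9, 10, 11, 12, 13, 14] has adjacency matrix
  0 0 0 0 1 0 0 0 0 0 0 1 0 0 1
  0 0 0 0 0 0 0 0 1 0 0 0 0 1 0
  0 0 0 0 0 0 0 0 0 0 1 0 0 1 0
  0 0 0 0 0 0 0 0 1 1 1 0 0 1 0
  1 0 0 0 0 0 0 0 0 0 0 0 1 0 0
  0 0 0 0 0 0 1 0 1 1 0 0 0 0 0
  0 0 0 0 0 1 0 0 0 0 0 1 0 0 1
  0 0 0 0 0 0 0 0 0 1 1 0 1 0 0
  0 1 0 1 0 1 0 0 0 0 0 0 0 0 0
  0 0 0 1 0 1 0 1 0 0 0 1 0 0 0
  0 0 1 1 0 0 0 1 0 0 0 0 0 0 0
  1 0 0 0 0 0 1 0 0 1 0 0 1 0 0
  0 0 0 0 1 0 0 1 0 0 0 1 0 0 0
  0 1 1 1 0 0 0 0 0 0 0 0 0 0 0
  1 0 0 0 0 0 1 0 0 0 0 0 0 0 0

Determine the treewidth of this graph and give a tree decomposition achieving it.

The largest bag has 4 vertices, giving width 3; this decomposition certifies tw(G) ≤ 3. For the lower bound: the 4 vertex sets {1,2,13}, {8}, {3}, {5,7,9,10} are disjoint, each induces a connected subgraph, and every pair is joined by at least one edge of G. Contracting each set to a single vertex therefore yields K_{4} as a minor, and since treewidth is minor-monotone, tw(G) ≥ tw(K_{4}) = 3. Therefore the treewidth is 3.

Treewidth 3.
Bags: B1 = {1, 2, 8, 13}  B2 = {2, 3, 8, 13}  B3 = {2, 3, 8, 10}  B4 = {3, 5, 8, 10}  B5 = {3, 5, 9, 10}  B6 = {5, 7, 9, 10}  B7 = {5, 6, 7, 9}  B8 = {6, 7, 9, 11}  B9 = {6, 7, 11, 12}  B10 = {6, 11, 12, 14}  B11 = {0, 11, 12, 14}  B12 = {0, 4, 12, 14}
Tree: B1–B2, B2–B3, B3–B4, B4–B5, B5–B6, B6–B7, B7–B8, B8–B9, B9–B10, B10–B11, B11–B12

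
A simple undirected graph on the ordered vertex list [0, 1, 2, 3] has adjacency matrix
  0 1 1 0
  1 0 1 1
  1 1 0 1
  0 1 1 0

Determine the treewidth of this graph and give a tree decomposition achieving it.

Treewidth 2.
Bags: B1 = {1, 2, 3}  B2 = {0, 1, 2}
Tree: B1–B2

Each bag holds 3 vertices, so the decomposition has width 2, which upper-bounds the treewidth. Conversely, {0, 1, 2} is a clique of size 3, and the vertices of any clique must share a bag in every tree decomposition; so some bag has ≥ 3 vertices and tw(G) ≥ 2. The upper and lower bounds meet at 2, so that is the treewidth.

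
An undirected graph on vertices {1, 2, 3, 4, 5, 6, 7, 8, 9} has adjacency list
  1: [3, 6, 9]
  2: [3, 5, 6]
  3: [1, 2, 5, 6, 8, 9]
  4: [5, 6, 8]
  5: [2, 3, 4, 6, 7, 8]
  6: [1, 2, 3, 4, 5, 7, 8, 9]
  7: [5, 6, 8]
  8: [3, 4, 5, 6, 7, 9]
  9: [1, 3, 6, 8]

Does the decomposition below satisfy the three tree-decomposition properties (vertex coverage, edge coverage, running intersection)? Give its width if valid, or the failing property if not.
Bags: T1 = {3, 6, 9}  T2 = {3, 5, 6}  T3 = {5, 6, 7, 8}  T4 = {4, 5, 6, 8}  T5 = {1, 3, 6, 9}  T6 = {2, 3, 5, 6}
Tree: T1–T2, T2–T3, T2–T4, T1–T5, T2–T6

No — edge (8,9) lies in no bag.

A tree decomposition must satisfy three properties: every vertex lies in some bag; for every edge, both endpoints lie together in some bag; and for every vertex, the bags containing it form a connected subtree. Here edge (8,9) lies in no bag, so the decomposition is invalid.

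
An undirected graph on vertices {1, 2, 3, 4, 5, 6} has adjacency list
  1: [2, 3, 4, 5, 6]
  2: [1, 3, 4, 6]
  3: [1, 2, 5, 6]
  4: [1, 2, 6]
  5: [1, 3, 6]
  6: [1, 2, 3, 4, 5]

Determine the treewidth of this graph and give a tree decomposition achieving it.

Treewidth 3.
One optimal decomposition is:
Bags: B1 = {1, 3, 5, 6}  B2 = {1, 2, 3, 6}  B3 = {1, 2, 4, 6}
Tree: B1–B2, B2–B3

Every bag has size at most 4, so the width is 4 − 1 = 3 and tw(G) ≤ 3. Conversely, {1, 2, 3, 6} is a clique of size 4, and the vertices of any clique must share a bag in every tree decomposition; so some bag has ≥ 4 vertices and tw(G) ≥ 3. Combining the bounds, tw(G) = 3.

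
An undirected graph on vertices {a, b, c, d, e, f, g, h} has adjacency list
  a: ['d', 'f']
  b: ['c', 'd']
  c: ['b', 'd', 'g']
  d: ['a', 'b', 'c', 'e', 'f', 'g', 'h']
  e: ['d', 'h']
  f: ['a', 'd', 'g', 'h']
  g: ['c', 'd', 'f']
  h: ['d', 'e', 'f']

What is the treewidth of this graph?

A width-2 tree decomposition is:
Bags: B1 = {d, f, g}  B2 = {a, d, f}  B3 = {c, d, g}  B4 = {b, c, d}  B5 = {d, f, h}  B6 = {d, e, h}
Tree: B1–B2, B1–B3, B3–B4, B1–B5, B5–B6
The largest bag has 3 vertices, giving width 2; this decomposition certifies tw(G) ≤ 2. For the lower bound, the 3 vertices {d, e, h} are pairwise adjacent, and any tree decomposition puts a clique entirely inside one bag — forcing width ≥ 2. Hence tw(G) = 2 exactly.

2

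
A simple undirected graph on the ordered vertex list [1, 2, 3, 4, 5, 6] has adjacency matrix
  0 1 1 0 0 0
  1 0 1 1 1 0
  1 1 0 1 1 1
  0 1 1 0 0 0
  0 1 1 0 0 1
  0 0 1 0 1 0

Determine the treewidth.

2

A width-2 tree decomposition is:
Bags: B1 = {1, 2, 3}  B2 = {2, 3, 4}  B3 = {2, 3, 5}  B4 = {3, 5, 6}
Tree: B1–B2, B2–B3, B3–B4
The largest bag has 3 vertices, giving width 2; this decomposition certifies tw(G) ≤ 2. On the other hand G contains the 3-clique {1, 2, 3}. A clique must lie in a single bag of any decomposition, so no decomposition can have width below 2. Hence tw(G) = 2 exactly.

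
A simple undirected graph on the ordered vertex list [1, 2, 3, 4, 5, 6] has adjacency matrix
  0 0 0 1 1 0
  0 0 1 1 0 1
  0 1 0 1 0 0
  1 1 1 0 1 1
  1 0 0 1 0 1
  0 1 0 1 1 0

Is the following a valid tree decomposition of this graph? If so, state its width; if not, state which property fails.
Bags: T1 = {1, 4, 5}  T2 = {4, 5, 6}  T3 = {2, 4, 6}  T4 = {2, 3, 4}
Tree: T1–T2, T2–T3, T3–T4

Every vertex of G appears in some bag (union = {1, 2, 3, 4, 5, 6}); every edge is covered by a bag; and for each vertex v the set of bags containing v is connected in the bag tree. The decomposition is therefore valid. The largest bag has 3 vertices, so the width is 2.

Yes; width 2.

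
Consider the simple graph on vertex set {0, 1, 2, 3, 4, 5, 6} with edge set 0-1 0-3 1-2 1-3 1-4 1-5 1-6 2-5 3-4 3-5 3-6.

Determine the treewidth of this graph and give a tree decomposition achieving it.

The largest bag has 3 vertices, giving width 2; this decomposition certifies tw(G) ≤ 2. For the lower bound, the 3 vertices {1, 2, 5} are pairwise adjacent, and any tree decomposition puts a clique entirely inside one bag — forcing width ≥ 2. Hence tw(G) = 2 exactly.

Treewidth 2.
One optimal decomposition is:
Bags: B1 = {1, 3, 6}  B2 = {0, 1, 3}  B3 = {1, 3, 5}  B4 = {1, 3, 4}  B5 = {1, 2, 5}
Tree: B1–B2, B1–B3, B3–B4, B3–B5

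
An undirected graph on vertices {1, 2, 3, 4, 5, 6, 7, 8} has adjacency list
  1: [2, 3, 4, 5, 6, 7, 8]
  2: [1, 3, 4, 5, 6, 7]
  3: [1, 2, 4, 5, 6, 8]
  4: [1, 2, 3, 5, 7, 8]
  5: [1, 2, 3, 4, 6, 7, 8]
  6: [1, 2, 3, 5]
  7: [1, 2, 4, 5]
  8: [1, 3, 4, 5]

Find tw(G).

A width-4 tree decomposition is:
Bags: B1 = {1, 2, 3, 4, 5}  B2 = {1, 3, 4, 5, 8}  B3 = {1, 2, 4, 5, 7}  B4 = {1, 2, 3, 5, 6}
Tree: B1–B2, B1–B3, B1–B4
Every bag has size at most 5, so the width is 5 − 1 = 4 and tw(G) ≤ 4. For the lower bound, the 5 vertices {1, 3, 4, 5, 8} are pairwise adjacent, and any tree decomposition puts a clique entirely inside one bag — forcing width ≥ 4. The upper and lower bounds meet at 4, so that is the treewidth.

4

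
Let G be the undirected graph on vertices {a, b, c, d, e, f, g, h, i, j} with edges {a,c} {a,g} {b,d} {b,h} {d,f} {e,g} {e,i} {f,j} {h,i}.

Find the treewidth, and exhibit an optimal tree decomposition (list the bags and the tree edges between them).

Treewidth 1.
Bags: B1 = {f, j}  B2 = {d, f}  B3 = {b, d}  B4 = {b, h}  B5 = {h, i}  B6 = {e, i}  B7 = {e, g}  B8 = {a, g}  B9 = {a, c}
Tree: B1–B2, B2–B3, B3–B4, B4–B5, B5–B6, B6–B7, B7–B8, B8–B9

Each bag holds 2 vertices, so the decomposition has width 1, which upper-bounds the treewidth. Since G has at least one edge (e.g. j–f), it is not an edgeless graph, so tw(G) ≥ 1. Hence tw(G) = 1 exactly.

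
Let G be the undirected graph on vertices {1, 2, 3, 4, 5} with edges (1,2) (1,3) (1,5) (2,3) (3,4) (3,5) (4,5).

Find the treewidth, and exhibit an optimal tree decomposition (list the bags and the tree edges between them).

The largest bag has 3 vertices, giving width 2; this decomposition certifies tw(G) ≤ 2. Conversely, {1, 2, 3} is a clique of size 3, and the vertices of any clique must share a bag in every tree decomposition; so some bag has ≥ 3 vertices and tw(G) ≥ 2. Therefore the treewidth is 2.

Treewidth 2.
One such decomposition:
Bags: B1 = {3, 4, 5}  B2 = {1, 3, 5}  B3 = {1, 2, 3}
Tree: B1–B2, B2–B3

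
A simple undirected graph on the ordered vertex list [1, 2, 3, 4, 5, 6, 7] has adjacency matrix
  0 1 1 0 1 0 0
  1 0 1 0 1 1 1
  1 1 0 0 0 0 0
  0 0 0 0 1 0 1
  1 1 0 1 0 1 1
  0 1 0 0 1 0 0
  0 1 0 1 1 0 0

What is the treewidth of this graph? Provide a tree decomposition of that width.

Treewidth 2.
One optimal decomposition is:
Bags: B1 = {2, 5, 7}  B2 = {2, 5, 6}  B3 = {4, 5, 7}  B4 = {1, 2, 5}  B5 = {1, 2, 3}
Tree: B1–B2, B1–B3, B1–B4, B4–B5

Every bag has size at most 3, so the width is 3 − 1 = 2 and tw(G) ≤ 2. Conversely, {1, 2, 3} is a clique of size 3, and the vertices of any clique must share a bag in every tree decomposition; so some bag has ≥ 3 vertices and tw(G) ≥ 2. Hence tw(G) = 2 exactly.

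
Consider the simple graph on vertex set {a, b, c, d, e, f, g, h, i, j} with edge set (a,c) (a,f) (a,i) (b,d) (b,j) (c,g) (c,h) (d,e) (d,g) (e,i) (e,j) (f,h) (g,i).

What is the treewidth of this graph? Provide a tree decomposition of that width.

The largest bag has 3 vertices, giving width 2; this decomposition certifies tw(G) ≤ 2. The edges j–b–d–e–j form a cycle, so G is not a tree and its treewidth is at least 2. The upper and lower bounds meet at 2, so that is the treewidth.

Treewidth 2.
One such decomposition:
Bags: B1 = {b, e, j}  B2 = {b, d, e}  B3 = {d, e, i}  B4 = {d, g, i}  B5 = {a, g, i}  B6 = {a, c, g}  B7 = {a, c, f}  B8 = {c, f, h}
Tree: B1–B2, B2–B3, B3–B4, B4–B5, B5–B6, B6–B7, B7–B8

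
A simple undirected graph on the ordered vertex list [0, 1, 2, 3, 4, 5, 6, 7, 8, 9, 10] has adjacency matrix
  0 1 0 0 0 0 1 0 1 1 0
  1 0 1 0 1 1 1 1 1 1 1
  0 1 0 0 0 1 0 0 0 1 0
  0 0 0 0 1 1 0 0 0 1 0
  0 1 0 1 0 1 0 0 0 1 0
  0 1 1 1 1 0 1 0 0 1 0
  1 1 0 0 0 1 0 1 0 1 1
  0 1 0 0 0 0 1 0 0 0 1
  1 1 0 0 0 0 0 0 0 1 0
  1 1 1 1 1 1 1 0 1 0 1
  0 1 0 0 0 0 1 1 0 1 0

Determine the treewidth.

3

A width-3 tree decomposition is:
Bags: B1 = {1, 5, 6, 9}  B2 = {1, 4, 5, 9}  B3 = {0, 1, 6, 9}  B4 = {1, 6, 9, 10}  B5 = {1, 6, 7, 10}  B6 = {0, 1, 8, 9}  B7 = {3, 4, 5, 9}  B8 = {1, 2, 5, 9}
Tree: B1–B2, B1–B3, B1–B4, B4–B5, B3–B6, B2–B7, B2–B8
The largest bag has 4 vertices, giving width 3; this decomposition certifies tw(G) ≤ 3. For the lower bound, the 4 vertices {0, 1, 8, 9} are pairwise adjacent, and any tree decomposition puts a clique entirely inside one bag — forcing width ≥ 3. Therefore the treewidth is 3.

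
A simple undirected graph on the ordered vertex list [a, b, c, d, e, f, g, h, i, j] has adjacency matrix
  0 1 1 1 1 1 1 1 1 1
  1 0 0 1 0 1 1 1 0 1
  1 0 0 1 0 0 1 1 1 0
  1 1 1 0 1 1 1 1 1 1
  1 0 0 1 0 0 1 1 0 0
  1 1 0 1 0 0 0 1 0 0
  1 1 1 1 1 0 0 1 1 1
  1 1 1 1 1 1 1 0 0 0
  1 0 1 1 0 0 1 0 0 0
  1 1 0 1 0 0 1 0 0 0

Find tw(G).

4

A width-4 tree decomposition is:
Bags: B1 = {a, d, e, g, h}  B2 = {a, c, d, g, h}  B3 = {a, b, d, g, h}  B4 = {a, b, d, g, j}  B5 = {a, b, d, f, h}  B6 = {a, c, d, g, i}
Tree: B1–B2, B2–B3, B3–B4, B3–B5, B2–B6
Every bag has size at most 5, so the width is 5 − 1 = 4 and tw(G) ≤ 4. Conversely, {a, b, d, g, j} is a clique of size 5, and the vertices of any clique must share a bag in every tree decomposition; so some bag has ≥ 5 vertices and tw(G) ≥ 4. The upper and lower bounds meet at 4, so that is the treewidth.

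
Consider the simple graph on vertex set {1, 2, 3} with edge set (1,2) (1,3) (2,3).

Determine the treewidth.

2

A width-2 tree decomposition is:
Bags: B1 = {1, 2, 3}
Tree: (single bag)
A single bag containing all 3 vertices is trivially a valid decomposition of width 2. On the other hand G contains the 3-clique {1, 2, 3}. A clique must lie in a single bag of any decomposition, so no decomposition can have width below 2. Hence tw(G) = 2 exactly.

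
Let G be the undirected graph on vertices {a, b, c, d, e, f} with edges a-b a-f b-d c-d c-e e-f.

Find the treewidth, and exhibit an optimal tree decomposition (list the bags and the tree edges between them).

Treewidth 2.
One such decomposition:
Bags: B1 = {a, e, f}  B2 = {a, b, e}  B3 = {b, d, e}  B4 = {c, d, e}
Tree: B1–B2, B2–B3, B3–B4

Every bag has size at most 3, so the width is 3 − 1 = 2 and tw(G) ≤ 2. The edges e–f–a–b–d–c–e form a cycle, so G is not a tree and its treewidth is at least 2. The upper and lower bounds meet at 2, so that is the treewidth.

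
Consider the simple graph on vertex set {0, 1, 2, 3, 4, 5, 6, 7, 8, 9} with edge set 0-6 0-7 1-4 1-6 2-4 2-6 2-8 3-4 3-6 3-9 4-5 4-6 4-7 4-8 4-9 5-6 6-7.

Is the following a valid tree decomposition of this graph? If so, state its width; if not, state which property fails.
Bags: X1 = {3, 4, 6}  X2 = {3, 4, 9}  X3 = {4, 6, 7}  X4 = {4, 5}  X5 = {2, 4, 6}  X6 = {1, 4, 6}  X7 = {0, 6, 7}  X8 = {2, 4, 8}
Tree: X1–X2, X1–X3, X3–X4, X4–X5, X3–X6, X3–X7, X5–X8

A tree decomposition must satisfy three properties: every vertex lies in some bag; for every edge, both endpoints lie together in some bag; and for every vertex, the bags containing it form a connected subtree. Here edge (6,5) lies in no bag, so the decomposition is invalid.

No — edge (6,5) lies in no bag.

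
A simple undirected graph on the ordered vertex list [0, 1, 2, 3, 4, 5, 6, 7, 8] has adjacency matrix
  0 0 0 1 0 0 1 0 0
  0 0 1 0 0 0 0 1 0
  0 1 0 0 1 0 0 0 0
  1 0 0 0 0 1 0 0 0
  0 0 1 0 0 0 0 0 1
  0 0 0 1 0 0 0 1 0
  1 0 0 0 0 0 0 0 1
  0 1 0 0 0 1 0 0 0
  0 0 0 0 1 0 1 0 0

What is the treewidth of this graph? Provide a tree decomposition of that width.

Treewidth 2.
Bags: B1 = {1, 2, 4}  B2 = {1, 4, 7}  B3 = {4, 5, 7}  B4 = {3, 4, 5}  B5 = {0, 3, 4}  B6 = {0, 4, 6}  B7 = {4, 6, 8}
Tree: B1–B2, B2–B3, B3–B4, B4–B5, B5–B6, B6–B7

Every bag has size at most 3, so the width is 3 − 1 = 2 and tw(G) ≤ 2. The edges 4–2–1–7–5–3–0–6–8–4 form a cycle, so G is not a tree and its treewidth is at least 2. The upper and lower bounds meet at 2, so that is the treewidth.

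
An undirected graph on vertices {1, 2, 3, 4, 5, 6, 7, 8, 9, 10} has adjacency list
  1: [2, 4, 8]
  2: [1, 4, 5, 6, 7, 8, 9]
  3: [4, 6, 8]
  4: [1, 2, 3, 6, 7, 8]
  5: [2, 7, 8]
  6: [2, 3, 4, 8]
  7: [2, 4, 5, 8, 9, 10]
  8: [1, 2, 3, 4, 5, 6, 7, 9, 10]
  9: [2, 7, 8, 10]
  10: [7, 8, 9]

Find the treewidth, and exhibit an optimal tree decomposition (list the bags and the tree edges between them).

The largest bag has 4 vertices, giving width 3; this decomposition certifies tw(G) ≤ 3. For the lower bound, the 4 vertices {7, 8, 9, 10} are pairwise adjacent, and any tree decomposition puts a clique entirely inside one bag — forcing width ≥ 3. Hence tw(G) = 3 exactly.

Treewidth 3.
One optimal decomposition is:
Bags: B1 = {2, 5, 7, 8}  B2 = {2, 7, 8, 9}  B3 = {2, 4, 7, 8}  B4 = {2, 4, 6, 8}  B5 = {1, 2, 4, 8}  B6 = {7, 8, 9, 10}  B7 = {3, 4, 6, 8}
Tree: B1–B2, B1–B3, B3–B4, B4–B5, B2–B6, B4–B7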